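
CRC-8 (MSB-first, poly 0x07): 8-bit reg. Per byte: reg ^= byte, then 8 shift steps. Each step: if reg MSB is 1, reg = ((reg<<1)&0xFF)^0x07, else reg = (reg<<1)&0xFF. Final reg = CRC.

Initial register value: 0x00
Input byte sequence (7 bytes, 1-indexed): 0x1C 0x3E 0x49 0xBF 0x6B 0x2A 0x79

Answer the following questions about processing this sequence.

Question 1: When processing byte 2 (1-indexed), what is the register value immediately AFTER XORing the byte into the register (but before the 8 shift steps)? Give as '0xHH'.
Answer: 0x6A

Derivation:
Register before byte 2: 0x54
Byte 2: 0x3E
0x54 XOR 0x3E = 0x6A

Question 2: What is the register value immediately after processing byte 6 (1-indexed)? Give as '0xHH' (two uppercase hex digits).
Answer: 0x55

Derivation:
After byte 1 (0x1C): reg=0x54
After byte 2 (0x3E): reg=0x11
After byte 3 (0x49): reg=0x8F
After byte 4 (0xBF): reg=0x90
After byte 5 (0x6B): reg=0xEF
After byte 6 (0x2A): reg=0x55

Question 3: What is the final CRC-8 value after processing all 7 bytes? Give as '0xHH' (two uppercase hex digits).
Answer: 0xC4

Derivation:
After byte 1 (0x1C): reg=0x54
After byte 2 (0x3E): reg=0x11
After byte 3 (0x49): reg=0x8F
After byte 4 (0xBF): reg=0x90
After byte 5 (0x6B): reg=0xEF
After byte 6 (0x2A): reg=0x55
After byte 7 (0x79): reg=0xC4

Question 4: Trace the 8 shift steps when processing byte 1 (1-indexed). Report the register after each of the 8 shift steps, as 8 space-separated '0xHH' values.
Answer: 0x38 0x70 0xE0 0xC7 0x89 0x15 0x2A 0x54

Derivation:
Register before byte 1: 0x00
After XOR with byte 0x1C: 0x1C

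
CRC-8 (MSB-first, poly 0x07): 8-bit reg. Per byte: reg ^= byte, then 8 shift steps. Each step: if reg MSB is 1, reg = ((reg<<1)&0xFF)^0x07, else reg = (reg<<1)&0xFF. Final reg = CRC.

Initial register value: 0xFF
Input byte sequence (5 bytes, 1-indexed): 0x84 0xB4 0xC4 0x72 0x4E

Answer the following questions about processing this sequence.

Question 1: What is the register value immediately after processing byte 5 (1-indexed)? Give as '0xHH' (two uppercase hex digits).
After byte 1 (0x84): reg=0x66
After byte 2 (0xB4): reg=0x30
After byte 3 (0xC4): reg=0xC2
After byte 4 (0x72): reg=0x19
After byte 5 (0x4E): reg=0xA2

Answer: 0xA2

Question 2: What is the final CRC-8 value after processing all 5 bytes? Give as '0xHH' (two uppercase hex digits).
After byte 1 (0x84): reg=0x66
After byte 2 (0xB4): reg=0x30
After byte 3 (0xC4): reg=0xC2
After byte 4 (0x72): reg=0x19
After byte 5 (0x4E): reg=0xA2

Answer: 0xA2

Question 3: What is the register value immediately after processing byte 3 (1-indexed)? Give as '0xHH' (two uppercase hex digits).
Answer: 0xC2

Derivation:
After byte 1 (0x84): reg=0x66
After byte 2 (0xB4): reg=0x30
After byte 3 (0xC4): reg=0xC2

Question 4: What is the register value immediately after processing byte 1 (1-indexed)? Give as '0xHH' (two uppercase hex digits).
After byte 1 (0x84): reg=0x66

Answer: 0x66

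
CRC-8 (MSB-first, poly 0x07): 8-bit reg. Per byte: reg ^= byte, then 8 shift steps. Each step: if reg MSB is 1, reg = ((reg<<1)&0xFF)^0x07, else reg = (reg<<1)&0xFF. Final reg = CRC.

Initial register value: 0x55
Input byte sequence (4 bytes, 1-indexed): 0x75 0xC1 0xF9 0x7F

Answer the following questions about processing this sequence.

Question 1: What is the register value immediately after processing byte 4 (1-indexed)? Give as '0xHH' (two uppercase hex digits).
Answer: 0xFB

Derivation:
After byte 1 (0x75): reg=0xE0
After byte 2 (0xC1): reg=0xE7
After byte 3 (0xF9): reg=0x5A
After byte 4 (0x7F): reg=0xFB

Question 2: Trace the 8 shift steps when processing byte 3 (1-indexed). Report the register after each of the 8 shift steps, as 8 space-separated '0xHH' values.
Answer: 0x3C 0x78 0xF0 0xE7 0xC9 0x95 0x2D 0x5A

Derivation:
After byte 1 (0x75): reg=0xE0
After byte 2 (0xC1): reg=0xE7
Register before byte 3: 0xE7
After XOR with byte 0xF9: 0x1E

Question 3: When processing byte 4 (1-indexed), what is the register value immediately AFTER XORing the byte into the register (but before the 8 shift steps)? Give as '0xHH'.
Answer: 0x25

Derivation:
Register before byte 4: 0x5A
Byte 4: 0x7F
0x5A XOR 0x7F = 0x25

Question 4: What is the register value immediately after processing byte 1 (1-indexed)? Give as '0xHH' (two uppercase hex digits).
After byte 1 (0x75): reg=0xE0

Answer: 0xE0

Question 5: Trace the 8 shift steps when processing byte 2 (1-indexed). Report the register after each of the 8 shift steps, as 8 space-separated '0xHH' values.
After byte 1 (0x75): reg=0xE0
Register before byte 2: 0xE0
After XOR with byte 0xC1: 0x21

Answer: 0x42 0x84 0x0F 0x1E 0x3C 0x78 0xF0 0xE7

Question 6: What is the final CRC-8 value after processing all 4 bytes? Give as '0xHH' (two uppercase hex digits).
After byte 1 (0x75): reg=0xE0
After byte 2 (0xC1): reg=0xE7
After byte 3 (0xF9): reg=0x5A
After byte 4 (0x7F): reg=0xFB

Answer: 0xFB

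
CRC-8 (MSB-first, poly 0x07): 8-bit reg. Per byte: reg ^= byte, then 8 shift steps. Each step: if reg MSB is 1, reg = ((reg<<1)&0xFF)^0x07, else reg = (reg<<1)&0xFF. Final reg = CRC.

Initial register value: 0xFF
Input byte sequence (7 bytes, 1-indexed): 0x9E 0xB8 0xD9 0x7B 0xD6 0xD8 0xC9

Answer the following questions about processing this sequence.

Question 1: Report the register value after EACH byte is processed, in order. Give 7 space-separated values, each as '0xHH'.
0x20 0xC1 0x48 0x99 0xEA 0x9E 0xA2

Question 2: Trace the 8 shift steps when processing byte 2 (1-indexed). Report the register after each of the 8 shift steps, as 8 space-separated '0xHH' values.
Answer: 0x37 0x6E 0xDC 0xBF 0x79 0xF2 0xE3 0xC1

Derivation:
After byte 1 (0x9E): reg=0x20
Register before byte 2: 0x20
After XOR with byte 0xB8: 0x98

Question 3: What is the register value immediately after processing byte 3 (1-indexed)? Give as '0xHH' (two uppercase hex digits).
After byte 1 (0x9E): reg=0x20
After byte 2 (0xB8): reg=0xC1
After byte 3 (0xD9): reg=0x48

Answer: 0x48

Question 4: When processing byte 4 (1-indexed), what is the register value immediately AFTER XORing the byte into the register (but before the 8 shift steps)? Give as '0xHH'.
Answer: 0x33

Derivation:
Register before byte 4: 0x48
Byte 4: 0x7B
0x48 XOR 0x7B = 0x33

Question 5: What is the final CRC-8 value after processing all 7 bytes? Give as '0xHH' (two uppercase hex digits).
Answer: 0xA2

Derivation:
After byte 1 (0x9E): reg=0x20
After byte 2 (0xB8): reg=0xC1
After byte 3 (0xD9): reg=0x48
After byte 4 (0x7B): reg=0x99
After byte 5 (0xD6): reg=0xEA
After byte 6 (0xD8): reg=0x9E
After byte 7 (0xC9): reg=0xA2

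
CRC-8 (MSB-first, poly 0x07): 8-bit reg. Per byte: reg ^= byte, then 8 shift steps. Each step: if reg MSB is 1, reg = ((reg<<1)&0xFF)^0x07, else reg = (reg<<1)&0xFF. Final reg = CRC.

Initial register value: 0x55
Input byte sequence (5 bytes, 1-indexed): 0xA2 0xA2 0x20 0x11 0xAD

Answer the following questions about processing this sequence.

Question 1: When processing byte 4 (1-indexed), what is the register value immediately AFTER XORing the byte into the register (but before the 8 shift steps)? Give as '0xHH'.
Register before byte 4: 0xA8
Byte 4: 0x11
0xA8 XOR 0x11 = 0xB9

Answer: 0xB9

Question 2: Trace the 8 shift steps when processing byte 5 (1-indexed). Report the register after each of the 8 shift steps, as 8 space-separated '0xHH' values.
After byte 1 (0xA2): reg=0xCB
After byte 2 (0xA2): reg=0x18
After byte 3 (0x20): reg=0xA8
After byte 4 (0x11): reg=0x26
Register before byte 5: 0x26
After XOR with byte 0xAD: 0x8B

Answer: 0x11 0x22 0x44 0x88 0x17 0x2E 0x5C 0xB8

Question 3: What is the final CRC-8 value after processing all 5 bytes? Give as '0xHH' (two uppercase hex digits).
After byte 1 (0xA2): reg=0xCB
After byte 2 (0xA2): reg=0x18
After byte 3 (0x20): reg=0xA8
After byte 4 (0x11): reg=0x26
After byte 5 (0xAD): reg=0xB8

Answer: 0xB8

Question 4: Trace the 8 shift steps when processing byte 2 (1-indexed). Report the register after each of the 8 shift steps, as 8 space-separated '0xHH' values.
Answer: 0xD2 0xA3 0x41 0x82 0x03 0x06 0x0C 0x18

Derivation:
After byte 1 (0xA2): reg=0xCB
Register before byte 2: 0xCB
After XOR with byte 0xA2: 0x69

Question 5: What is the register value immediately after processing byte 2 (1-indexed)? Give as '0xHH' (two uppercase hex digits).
After byte 1 (0xA2): reg=0xCB
After byte 2 (0xA2): reg=0x18

Answer: 0x18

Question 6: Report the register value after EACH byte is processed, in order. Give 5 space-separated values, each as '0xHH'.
0xCB 0x18 0xA8 0x26 0xB8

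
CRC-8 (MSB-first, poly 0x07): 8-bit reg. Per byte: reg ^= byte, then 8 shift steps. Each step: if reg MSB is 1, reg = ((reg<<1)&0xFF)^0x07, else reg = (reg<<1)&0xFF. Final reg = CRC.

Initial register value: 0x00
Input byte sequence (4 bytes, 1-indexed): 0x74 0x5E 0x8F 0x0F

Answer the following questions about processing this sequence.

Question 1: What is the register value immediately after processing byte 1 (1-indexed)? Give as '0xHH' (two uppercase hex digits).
Answer: 0x4B

Derivation:
After byte 1 (0x74): reg=0x4B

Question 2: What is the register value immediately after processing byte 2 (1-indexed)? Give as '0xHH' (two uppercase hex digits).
After byte 1 (0x74): reg=0x4B
After byte 2 (0x5E): reg=0x6B

Answer: 0x6B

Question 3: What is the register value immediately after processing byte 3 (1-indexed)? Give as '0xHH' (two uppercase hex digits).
After byte 1 (0x74): reg=0x4B
After byte 2 (0x5E): reg=0x6B
After byte 3 (0x8F): reg=0xB2

Answer: 0xB2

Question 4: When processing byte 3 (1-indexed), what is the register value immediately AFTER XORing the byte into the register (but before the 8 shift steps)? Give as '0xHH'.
Answer: 0xE4

Derivation:
Register before byte 3: 0x6B
Byte 3: 0x8F
0x6B XOR 0x8F = 0xE4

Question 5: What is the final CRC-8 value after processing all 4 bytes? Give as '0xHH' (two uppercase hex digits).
After byte 1 (0x74): reg=0x4B
After byte 2 (0x5E): reg=0x6B
After byte 3 (0x8F): reg=0xB2
After byte 4 (0x0F): reg=0x3A

Answer: 0x3A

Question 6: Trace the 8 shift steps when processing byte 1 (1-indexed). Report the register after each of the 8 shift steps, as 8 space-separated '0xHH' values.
Register before byte 1: 0x00
After XOR with byte 0x74: 0x74

Answer: 0xE8 0xD7 0xA9 0x55 0xAA 0x53 0xA6 0x4B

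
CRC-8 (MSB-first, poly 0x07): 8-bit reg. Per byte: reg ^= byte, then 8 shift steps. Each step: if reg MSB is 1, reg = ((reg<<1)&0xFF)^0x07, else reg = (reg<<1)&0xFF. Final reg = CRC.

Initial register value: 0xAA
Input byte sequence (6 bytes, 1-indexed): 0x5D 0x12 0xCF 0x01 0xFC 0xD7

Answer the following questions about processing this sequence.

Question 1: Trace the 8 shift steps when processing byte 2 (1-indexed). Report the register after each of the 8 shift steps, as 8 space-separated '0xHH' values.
Answer: 0xB5 0x6D 0xDA 0xB3 0x61 0xC2 0x83 0x01

Derivation:
After byte 1 (0x5D): reg=0xCB
Register before byte 2: 0xCB
After XOR with byte 0x12: 0xD9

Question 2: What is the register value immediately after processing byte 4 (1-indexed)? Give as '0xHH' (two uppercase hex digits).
After byte 1 (0x5D): reg=0xCB
After byte 2 (0x12): reg=0x01
After byte 3 (0xCF): reg=0x64
After byte 4 (0x01): reg=0x3C

Answer: 0x3C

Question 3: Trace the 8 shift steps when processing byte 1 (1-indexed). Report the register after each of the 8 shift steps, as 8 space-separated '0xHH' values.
Answer: 0xE9 0xD5 0xAD 0x5D 0xBA 0x73 0xE6 0xCB

Derivation:
Register before byte 1: 0xAA
After XOR with byte 0x5D: 0xF7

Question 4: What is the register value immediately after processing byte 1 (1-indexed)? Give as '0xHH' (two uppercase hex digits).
Answer: 0xCB

Derivation:
After byte 1 (0x5D): reg=0xCB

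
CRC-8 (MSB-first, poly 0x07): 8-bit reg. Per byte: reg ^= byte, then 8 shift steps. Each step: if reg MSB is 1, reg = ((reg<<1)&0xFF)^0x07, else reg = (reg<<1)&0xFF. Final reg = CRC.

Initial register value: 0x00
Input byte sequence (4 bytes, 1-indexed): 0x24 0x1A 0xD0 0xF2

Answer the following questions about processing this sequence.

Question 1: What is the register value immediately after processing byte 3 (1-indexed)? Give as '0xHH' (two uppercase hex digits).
Answer: 0x03

Derivation:
After byte 1 (0x24): reg=0xFC
After byte 2 (0x1A): reg=0xBC
After byte 3 (0xD0): reg=0x03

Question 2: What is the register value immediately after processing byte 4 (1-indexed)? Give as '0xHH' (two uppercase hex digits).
Answer: 0xD9

Derivation:
After byte 1 (0x24): reg=0xFC
After byte 2 (0x1A): reg=0xBC
After byte 3 (0xD0): reg=0x03
After byte 4 (0xF2): reg=0xD9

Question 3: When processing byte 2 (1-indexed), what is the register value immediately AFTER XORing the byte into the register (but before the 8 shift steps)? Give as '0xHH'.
Answer: 0xE6

Derivation:
Register before byte 2: 0xFC
Byte 2: 0x1A
0xFC XOR 0x1A = 0xE6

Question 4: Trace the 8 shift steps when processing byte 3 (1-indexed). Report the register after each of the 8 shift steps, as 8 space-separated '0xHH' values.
After byte 1 (0x24): reg=0xFC
After byte 2 (0x1A): reg=0xBC
Register before byte 3: 0xBC
After XOR with byte 0xD0: 0x6C

Answer: 0xD8 0xB7 0x69 0xD2 0xA3 0x41 0x82 0x03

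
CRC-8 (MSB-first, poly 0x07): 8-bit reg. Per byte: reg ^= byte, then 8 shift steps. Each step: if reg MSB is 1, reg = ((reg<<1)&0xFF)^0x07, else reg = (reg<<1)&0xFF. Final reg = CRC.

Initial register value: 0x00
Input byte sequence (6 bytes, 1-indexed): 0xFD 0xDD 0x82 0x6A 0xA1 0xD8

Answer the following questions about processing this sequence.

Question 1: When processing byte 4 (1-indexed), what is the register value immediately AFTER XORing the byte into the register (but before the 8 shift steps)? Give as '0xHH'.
Register before byte 4: 0x29
Byte 4: 0x6A
0x29 XOR 0x6A = 0x43

Answer: 0x43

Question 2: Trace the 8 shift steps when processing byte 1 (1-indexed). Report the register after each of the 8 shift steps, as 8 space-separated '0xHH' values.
Register before byte 1: 0x00
After XOR with byte 0xFD: 0xFD

Answer: 0xFD 0xFD 0xFD 0xFD 0xFD 0xFD 0xFD 0xFD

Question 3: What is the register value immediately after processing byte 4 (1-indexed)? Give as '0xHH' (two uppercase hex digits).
Answer: 0xCE

Derivation:
After byte 1 (0xFD): reg=0xFD
After byte 2 (0xDD): reg=0xE0
After byte 3 (0x82): reg=0x29
After byte 4 (0x6A): reg=0xCE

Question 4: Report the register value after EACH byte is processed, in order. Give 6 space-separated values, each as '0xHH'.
0xFD 0xE0 0x29 0xCE 0x0A 0x30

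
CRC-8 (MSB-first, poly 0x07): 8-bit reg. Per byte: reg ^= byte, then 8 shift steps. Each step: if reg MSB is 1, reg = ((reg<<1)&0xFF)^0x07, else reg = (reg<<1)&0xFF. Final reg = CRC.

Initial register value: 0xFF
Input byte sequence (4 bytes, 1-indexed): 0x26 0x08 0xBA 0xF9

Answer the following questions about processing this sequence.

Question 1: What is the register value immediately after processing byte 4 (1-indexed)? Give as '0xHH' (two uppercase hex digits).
Answer: 0x16

Derivation:
After byte 1 (0x26): reg=0x01
After byte 2 (0x08): reg=0x3F
After byte 3 (0xBA): reg=0x92
After byte 4 (0xF9): reg=0x16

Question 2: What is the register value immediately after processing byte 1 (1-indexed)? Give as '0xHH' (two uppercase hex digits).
Answer: 0x01

Derivation:
After byte 1 (0x26): reg=0x01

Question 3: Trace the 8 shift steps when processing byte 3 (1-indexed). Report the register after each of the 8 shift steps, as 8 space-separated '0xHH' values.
After byte 1 (0x26): reg=0x01
After byte 2 (0x08): reg=0x3F
Register before byte 3: 0x3F
After XOR with byte 0xBA: 0x85

Answer: 0x0D 0x1A 0x34 0x68 0xD0 0xA7 0x49 0x92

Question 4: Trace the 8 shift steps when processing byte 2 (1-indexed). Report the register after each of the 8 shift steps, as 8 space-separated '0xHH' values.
Answer: 0x12 0x24 0x48 0x90 0x27 0x4E 0x9C 0x3F

Derivation:
After byte 1 (0x26): reg=0x01
Register before byte 2: 0x01
After XOR with byte 0x08: 0x09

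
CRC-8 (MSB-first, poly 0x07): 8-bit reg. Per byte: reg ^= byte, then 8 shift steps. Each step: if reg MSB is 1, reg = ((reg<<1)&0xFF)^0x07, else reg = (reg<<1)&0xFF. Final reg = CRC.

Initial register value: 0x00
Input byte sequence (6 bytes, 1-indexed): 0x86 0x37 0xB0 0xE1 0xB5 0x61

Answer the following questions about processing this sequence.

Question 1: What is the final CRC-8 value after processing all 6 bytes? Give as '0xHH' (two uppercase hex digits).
After byte 1 (0x86): reg=0x9B
After byte 2 (0x37): reg=0x4D
After byte 3 (0xB0): reg=0xFD
After byte 4 (0xE1): reg=0x54
After byte 5 (0xB5): reg=0xA9
After byte 6 (0x61): reg=0x76

Answer: 0x76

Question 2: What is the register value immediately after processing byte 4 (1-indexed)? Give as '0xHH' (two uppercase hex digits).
Answer: 0x54

Derivation:
After byte 1 (0x86): reg=0x9B
After byte 2 (0x37): reg=0x4D
After byte 3 (0xB0): reg=0xFD
After byte 4 (0xE1): reg=0x54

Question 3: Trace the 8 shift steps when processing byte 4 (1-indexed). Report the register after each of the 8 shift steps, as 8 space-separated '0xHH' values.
Answer: 0x38 0x70 0xE0 0xC7 0x89 0x15 0x2A 0x54

Derivation:
After byte 1 (0x86): reg=0x9B
After byte 2 (0x37): reg=0x4D
After byte 3 (0xB0): reg=0xFD
Register before byte 4: 0xFD
After XOR with byte 0xE1: 0x1C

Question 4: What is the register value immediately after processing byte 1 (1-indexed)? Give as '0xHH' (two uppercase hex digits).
Answer: 0x9B

Derivation:
After byte 1 (0x86): reg=0x9B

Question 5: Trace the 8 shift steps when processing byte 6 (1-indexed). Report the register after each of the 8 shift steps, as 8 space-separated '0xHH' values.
Answer: 0x97 0x29 0x52 0xA4 0x4F 0x9E 0x3B 0x76

Derivation:
After byte 1 (0x86): reg=0x9B
After byte 2 (0x37): reg=0x4D
After byte 3 (0xB0): reg=0xFD
After byte 4 (0xE1): reg=0x54
After byte 5 (0xB5): reg=0xA9
Register before byte 6: 0xA9
After XOR with byte 0x61: 0xC8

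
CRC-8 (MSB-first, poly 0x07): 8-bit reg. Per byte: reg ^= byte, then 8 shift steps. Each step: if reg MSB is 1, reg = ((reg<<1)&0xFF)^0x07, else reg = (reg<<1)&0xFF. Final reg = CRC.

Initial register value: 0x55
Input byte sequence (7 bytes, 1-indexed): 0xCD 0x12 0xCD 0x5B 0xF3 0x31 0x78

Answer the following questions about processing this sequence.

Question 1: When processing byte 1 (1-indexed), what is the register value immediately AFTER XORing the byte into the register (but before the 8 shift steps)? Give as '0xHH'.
Answer: 0x98

Derivation:
Register before byte 1: 0x55
Byte 1: 0xCD
0x55 XOR 0xCD = 0x98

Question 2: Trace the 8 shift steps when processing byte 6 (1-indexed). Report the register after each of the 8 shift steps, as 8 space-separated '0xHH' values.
Answer: 0x2B 0x56 0xAC 0x5F 0xBE 0x7B 0xF6 0xEB

Derivation:
After byte 1 (0xCD): reg=0xC1
After byte 2 (0x12): reg=0x37
After byte 3 (0xCD): reg=0xE8
After byte 4 (0x5B): reg=0x10
After byte 5 (0xF3): reg=0xA7
Register before byte 6: 0xA7
After XOR with byte 0x31: 0x96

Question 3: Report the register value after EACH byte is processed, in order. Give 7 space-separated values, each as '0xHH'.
0xC1 0x37 0xE8 0x10 0xA7 0xEB 0xF0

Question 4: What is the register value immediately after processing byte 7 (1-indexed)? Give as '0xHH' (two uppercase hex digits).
Answer: 0xF0

Derivation:
After byte 1 (0xCD): reg=0xC1
After byte 2 (0x12): reg=0x37
After byte 3 (0xCD): reg=0xE8
After byte 4 (0x5B): reg=0x10
After byte 5 (0xF3): reg=0xA7
After byte 6 (0x31): reg=0xEB
After byte 7 (0x78): reg=0xF0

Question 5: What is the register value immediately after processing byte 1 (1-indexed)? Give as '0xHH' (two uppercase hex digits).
Answer: 0xC1

Derivation:
After byte 1 (0xCD): reg=0xC1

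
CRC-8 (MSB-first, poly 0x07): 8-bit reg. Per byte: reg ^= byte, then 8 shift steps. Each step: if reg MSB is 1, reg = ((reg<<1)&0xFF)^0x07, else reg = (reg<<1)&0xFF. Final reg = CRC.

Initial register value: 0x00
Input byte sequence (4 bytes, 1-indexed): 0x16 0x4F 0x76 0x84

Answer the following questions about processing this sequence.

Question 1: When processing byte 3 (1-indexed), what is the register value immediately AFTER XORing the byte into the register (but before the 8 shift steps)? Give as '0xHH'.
Answer: 0xB5

Derivation:
Register before byte 3: 0xC3
Byte 3: 0x76
0xC3 XOR 0x76 = 0xB5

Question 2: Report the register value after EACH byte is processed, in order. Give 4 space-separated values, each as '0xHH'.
0x62 0xC3 0x02 0x9B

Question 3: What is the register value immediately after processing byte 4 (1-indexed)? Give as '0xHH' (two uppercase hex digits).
Answer: 0x9B

Derivation:
After byte 1 (0x16): reg=0x62
After byte 2 (0x4F): reg=0xC3
After byte 3 (0x76): reg=0x02
After byte 4 (0x84): reg=0x9B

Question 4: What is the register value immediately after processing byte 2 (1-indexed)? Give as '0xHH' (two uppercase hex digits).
After byte 1 (0x16): reg=0x62
After byte 2 (0x4F): reg=0xC3

Answer: 0xC3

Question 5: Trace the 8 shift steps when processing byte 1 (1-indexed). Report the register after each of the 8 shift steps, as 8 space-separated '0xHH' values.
Register before byte 1: 0x00
After XOR with byte 0x16: 0x16

Answer: 0x2C 0x58 0xB0 0x67 0xCE 0x9B 0x31 0x62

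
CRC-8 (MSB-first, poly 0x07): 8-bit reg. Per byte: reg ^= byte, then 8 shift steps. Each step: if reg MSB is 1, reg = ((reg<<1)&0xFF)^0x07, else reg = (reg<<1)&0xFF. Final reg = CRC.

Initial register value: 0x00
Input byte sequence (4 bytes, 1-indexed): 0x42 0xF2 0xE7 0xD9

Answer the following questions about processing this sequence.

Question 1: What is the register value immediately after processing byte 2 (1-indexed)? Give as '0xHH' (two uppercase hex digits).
Answer: 0xA1

Derivation:
After byte 1 (0x42): reg=0xC9
After byte 2 (0xF2): reg=0xA1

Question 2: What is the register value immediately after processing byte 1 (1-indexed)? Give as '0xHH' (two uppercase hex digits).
Answer: 0xC9

Derivation:
After byte 1 (0x42): reg=0xC9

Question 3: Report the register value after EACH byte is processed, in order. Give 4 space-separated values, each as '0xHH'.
0xC9 0xA1 0xD5 0x24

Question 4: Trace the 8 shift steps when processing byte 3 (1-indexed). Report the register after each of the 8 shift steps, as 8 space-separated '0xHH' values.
Answer: 0x8C 0x1F 0x3E 0x7C 0xF8 0xF7 0xE9 0xD5

Derivation:
After byte 1 (0x42): reg=0xC9
After byte 2 (0xF2): reg=0xA1
Register before byte 3: 0xA1
After XOR with byte 0xE7: 0x46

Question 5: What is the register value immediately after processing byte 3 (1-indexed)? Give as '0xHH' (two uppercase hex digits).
Answer: 0xD5

Derivation:
After byte 1 (0x42): reg=0xC9
After byte 2 (0xF2): reg=0xA1
After byte 3 (0xE7): reg=0xD5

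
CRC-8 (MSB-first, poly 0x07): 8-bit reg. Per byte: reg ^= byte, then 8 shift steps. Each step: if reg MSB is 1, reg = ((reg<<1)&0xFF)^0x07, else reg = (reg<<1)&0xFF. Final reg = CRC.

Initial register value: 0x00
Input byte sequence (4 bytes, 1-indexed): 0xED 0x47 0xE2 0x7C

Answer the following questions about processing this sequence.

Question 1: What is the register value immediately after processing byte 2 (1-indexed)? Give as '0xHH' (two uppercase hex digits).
After byte 1 (0xED): reg=0x8D
After byte 2 (0x47): reg=0x78

Answer: 0x78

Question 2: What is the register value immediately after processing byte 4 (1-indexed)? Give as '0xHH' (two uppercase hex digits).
Answer: 0x10

Derivation:
After byte 1 (0xED): reg=0x8D
After byte 2 (0x47): reg=0x78
After byte 3 (0xE2): reg=0xCF
After byte 4 (0x7C): reg=0x10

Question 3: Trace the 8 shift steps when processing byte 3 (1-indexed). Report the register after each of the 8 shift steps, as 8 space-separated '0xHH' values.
After byte 1 (0xED): reg=0x8D
After byte 2 (0x47): reg=0x78
Register before byte 3: 0x78
After XOR with byte 0xE2: 0x9A

Answer: 0x33 0x66 0xCC 0x9F 0x39 0x72 0xE4 0xCF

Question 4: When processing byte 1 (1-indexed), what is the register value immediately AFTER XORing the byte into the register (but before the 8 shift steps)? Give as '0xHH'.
Register before byte 1: 0x00
Byte 1: 0xED
0x00 XOR 0xED = 0xED

Answer: 0xED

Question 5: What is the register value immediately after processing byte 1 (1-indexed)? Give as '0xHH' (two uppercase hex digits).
After byte 1 (0xED): reg=0x8D

Answer: 0x8D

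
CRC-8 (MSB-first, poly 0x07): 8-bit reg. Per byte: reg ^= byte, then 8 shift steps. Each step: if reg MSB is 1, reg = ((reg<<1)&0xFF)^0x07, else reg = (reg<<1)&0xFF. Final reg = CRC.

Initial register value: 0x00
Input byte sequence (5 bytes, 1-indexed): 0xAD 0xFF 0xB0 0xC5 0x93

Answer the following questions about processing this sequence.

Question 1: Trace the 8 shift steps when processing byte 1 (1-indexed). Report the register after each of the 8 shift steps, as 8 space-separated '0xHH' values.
Answer: 0x5D 0xBA 0x73 0xE6 0xCB 0x91 0x25 0x4A

Derivation:
Register before byte 1: 0x00
After XOR with byte 0xAD: 0xAD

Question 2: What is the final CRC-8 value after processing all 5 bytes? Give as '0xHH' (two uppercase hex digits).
Answer: 0x60

Derivation:
After byte 1 (0xAD): reg=0x4A
After byte 2 (0xFF): reg=0x02
After byte 3 (0xB0): reg=0x17
After byte 4 (0xC5): reg=0x30
After byte 5 (0x93): reg=0x60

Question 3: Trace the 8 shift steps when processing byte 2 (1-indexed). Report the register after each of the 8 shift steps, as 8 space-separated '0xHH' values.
Answer: 0x6D 0xDA 0xB3 0x61 0xC2 0x83 0x01 0x02

Derivation:
After byte 1 (0xAD): reg=0x4A
Register before byte 2: 0x4A
After XOR with byte 0xFF: 0xB5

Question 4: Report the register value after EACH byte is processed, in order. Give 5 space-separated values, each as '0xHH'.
0x4A 0x02 0x17 0x30 0x60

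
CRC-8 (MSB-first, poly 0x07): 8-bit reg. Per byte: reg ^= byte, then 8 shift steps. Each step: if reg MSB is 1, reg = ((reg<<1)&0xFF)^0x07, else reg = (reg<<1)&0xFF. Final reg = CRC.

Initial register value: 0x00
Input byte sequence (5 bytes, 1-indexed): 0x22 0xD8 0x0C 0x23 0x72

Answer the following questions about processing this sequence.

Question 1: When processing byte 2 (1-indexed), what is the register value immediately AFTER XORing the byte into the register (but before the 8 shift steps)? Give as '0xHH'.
Answer: 0x36

Derivation:
Register before byte 2: 0xEE
Byte 2: 0xD8
0xEE XOR 0xD8 = 0x36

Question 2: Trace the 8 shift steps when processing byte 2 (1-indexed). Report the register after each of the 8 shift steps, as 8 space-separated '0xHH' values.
Answer: 0x6C 0xD8 0xB7 0x69 0xD2 0xA3 0x41 0x82

Derivation:
After byte 1 (0x22): reg=0xEE
Register before byte 2: 0xEE
After XOR with byte 0xD8: 0x36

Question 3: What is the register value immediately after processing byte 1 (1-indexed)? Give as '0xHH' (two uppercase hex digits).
After byte 1 (0x22): reg=0xEE

Answer: 0xEE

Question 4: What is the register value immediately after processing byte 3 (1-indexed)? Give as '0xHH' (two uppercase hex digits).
Answer: 0xA3

Derivation:
After byte 1 (0x22): reg=0xEE
After byte 2 (0xD8): reg=0x82
After byte 3 (0x0C): reg=0xA3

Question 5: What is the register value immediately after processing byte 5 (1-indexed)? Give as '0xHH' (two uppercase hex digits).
Answer: 0xEF

Derivation:
After byte 1 (0x22): reg=0xEE
After byte 2 (0xD8): reg=0x82
After byte 3 (0x0C): reg=0xA3
After byte 4 (0x23): reg=0x89
After byte 5 (0x72): reg=0xEF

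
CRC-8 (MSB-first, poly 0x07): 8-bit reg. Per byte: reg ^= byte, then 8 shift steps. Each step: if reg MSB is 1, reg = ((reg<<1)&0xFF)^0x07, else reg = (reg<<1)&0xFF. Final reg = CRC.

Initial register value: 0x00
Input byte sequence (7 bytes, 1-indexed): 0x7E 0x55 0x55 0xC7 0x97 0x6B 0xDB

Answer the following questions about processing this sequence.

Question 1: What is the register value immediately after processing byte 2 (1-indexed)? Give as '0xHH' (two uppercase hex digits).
Answer: 0xD8

Derivation:
After byte 1 (0x7E): reg=0x7D
After byte 2 (0x55): reg=0xD8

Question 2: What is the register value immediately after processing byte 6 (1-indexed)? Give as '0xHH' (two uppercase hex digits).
Answer: 0xC8

Derivation:
After byte 1 (0x7E): reg=0x7D
After byte 2 (0x55): reg=0xD8
After byte 3 (0x55): reg=0xAA
After byte 4 (0xC7): reg=0x04
After byte 5 (0x97): reg=0xF0
After byte 6 (0x6B): reg=0xC8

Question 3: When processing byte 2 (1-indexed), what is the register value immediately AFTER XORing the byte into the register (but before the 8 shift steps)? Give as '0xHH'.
Register before byte 2: 0x7D
Byte 2: 0x55
0x7D XOR 0x55 = 0x28

Answer: 0x28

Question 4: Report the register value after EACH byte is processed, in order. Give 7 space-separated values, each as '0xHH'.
0x7D 0xD8 0xAA 0x04 0xF0 0xC8 0x79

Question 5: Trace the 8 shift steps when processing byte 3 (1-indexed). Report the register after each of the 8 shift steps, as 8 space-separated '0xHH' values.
After byte 1 (0x7E): reg=0x7D
After byte 2 (0x55): reg=0xD8
Register before byte 3: 0xD8
After XOR with byte 0x55: 0x8D

Answer: 0x1D 0x3A 0x74 0xE8 0xD7 0xA9 0x55 0xAA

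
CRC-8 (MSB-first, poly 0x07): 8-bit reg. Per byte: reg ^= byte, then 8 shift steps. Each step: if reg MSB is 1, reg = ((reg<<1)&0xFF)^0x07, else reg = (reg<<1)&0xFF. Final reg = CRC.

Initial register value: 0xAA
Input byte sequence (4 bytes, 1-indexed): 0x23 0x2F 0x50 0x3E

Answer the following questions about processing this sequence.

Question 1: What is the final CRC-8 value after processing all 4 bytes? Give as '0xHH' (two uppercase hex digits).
After byte 1 (0x23): reg=0xB6
After byte 2 (0x2F): reg=0xC6
After byte 3 (0x50): reg=0xEB
After byte 4 (0x3E): reg=0x25

Answer: 0x25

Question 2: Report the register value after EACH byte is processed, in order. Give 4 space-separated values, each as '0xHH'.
0xB6 0xC6 0xEB 0x25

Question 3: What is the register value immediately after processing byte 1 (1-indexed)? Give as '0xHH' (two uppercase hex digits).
Answer: 0xB6

Derivation:
After byte 1 (0x23): reg=0xB6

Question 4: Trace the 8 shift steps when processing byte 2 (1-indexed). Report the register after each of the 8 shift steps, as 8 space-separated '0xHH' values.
After byte 1 (0x23): reg=0xB6
Register before byte 2: 0xB6
After XOR with byte 0x2F: 0x99

Answer: 0x35 0x6A 0xD4 0xAF 0x59 0xB2 0x63 0xC6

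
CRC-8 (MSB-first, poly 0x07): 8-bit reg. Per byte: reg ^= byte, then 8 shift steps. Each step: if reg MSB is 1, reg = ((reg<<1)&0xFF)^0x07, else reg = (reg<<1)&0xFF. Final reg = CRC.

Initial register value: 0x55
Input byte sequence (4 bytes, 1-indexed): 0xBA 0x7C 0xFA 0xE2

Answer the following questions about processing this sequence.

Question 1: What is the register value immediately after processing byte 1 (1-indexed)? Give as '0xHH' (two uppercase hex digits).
After byte 1 (0xBA): reg=0x83

Answer: 0x83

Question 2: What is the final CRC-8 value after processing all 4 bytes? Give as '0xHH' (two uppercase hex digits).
Answer: 0x1D

Derivation:
After byte 1 (0xBA): reg=0x83
After byte 2 (0x7C): reg=0xF3
After byte 3 (0xFA): reg=0x3F
After byte 4 (0xE2): reg=0x1D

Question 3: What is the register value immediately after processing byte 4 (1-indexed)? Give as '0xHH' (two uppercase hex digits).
After byte 1 (0xBA): reg=0x83
After byte 2 (0x7C): reg=0xF3
After byte 3 (0xFA): reg=0x3F
After byte 4 (0xE2): reg=0x1D

Answer: 0x1D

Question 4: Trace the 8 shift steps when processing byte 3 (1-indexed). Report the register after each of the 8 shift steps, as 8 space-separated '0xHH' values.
Answer: 0x12 0x24 0x48 0x90 0x27 0x4E 0x9C 0x3F

Derivation:
After byte 1 (0xBA): reg=0x83
After byte 2 (0x7C): reg=0xF3
Register before byte 3: 0xF3
After XOR with byte 0xFA: 0x09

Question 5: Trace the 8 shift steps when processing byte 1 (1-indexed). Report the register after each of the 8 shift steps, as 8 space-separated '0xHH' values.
Register before byte 1: 0x55
After XOR with byte 0xBA: 0xEF

Answer: 0xD9 0xB5 0x6D 0xDA 0xB3 0x61 0xC2 0x83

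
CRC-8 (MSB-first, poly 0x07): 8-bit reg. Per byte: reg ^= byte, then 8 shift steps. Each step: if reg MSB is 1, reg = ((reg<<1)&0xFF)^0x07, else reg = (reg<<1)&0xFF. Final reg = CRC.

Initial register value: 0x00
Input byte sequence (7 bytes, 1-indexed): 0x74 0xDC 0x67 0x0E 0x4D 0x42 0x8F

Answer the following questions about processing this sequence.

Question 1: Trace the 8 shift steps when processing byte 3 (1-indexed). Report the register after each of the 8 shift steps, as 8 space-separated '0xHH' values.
Answer: 0x11 0x22 0x44 0x88 0x17 0x2E 0x5C 0xB8

Derivation:
After byte 1 (0x74): reg=0x4B
After byte 2 (0xDC): reg=0xEC
Register before byte 3: 0xEC
After XOR with byte 0x67: 0x8B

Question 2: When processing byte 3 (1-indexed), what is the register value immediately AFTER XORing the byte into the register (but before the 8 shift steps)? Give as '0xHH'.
Register before byte 3: 0xEC
Byte 3: 0x67
0xEC XOR 0x67 = 0x8B

Answer: 0x8B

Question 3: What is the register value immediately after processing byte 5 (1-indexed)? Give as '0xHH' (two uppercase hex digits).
Answer: 0xD5

Derivation:
After byte 1 (0x74): reg=0x4B
After byte 2 (0xDC): reg=0xEC
After byte 3 (0x67): reg=0xB8
After byte 4 (0x0E): reg=0x0B
After byte 5 (0x4D): reg=0xD5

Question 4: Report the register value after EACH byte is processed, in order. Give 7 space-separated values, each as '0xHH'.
0x4B 0xEC 0xB8 0x0B 0xD5 0xEC 0x2E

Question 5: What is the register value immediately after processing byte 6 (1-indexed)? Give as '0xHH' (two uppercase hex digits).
Answer: 0xEC

Derivation:
After byte 1 (0x74): reg=0x4B
After byte 2 (0xDC): reg=0xEC
After byte 3 (0x67): reg=0xB8
After byte 4 (0x0E): reg=0x0B
After byte 5 (0x4D): reg=0xD5
After byte 6 (0x42): reg=0xEC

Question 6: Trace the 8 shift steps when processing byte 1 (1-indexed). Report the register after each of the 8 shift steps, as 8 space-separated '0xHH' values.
Register before byte 1: 0x00
After XOR with byte 0x74: 0x74

Answer: 0xE8 0xD7 0xA9 0x55 0xAA 0x53 0xA6 0x4B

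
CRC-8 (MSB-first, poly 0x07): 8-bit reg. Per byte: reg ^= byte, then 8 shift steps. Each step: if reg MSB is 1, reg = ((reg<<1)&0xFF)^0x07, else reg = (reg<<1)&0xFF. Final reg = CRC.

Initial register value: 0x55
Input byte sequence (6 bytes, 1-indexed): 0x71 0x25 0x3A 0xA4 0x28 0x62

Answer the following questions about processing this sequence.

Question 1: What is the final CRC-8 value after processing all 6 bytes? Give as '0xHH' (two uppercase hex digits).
After byte 1 (0x71): reg=0xFC
After byte 2 (0x25): reg=0x01
After byte 3 (0x3A): reg=0xA1
After byte 4 (0xA4): reg=0x1B
After byte 5 (0x28): reg=0x99
After byte 6 (0x62): reg=0xEF

Answer: 0xEF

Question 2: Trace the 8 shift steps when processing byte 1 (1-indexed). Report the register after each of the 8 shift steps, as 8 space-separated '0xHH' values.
Register before byte 1: 0x55
After XOR with byte 0x71: 0x24

Answer: 0x48 0x90 0x27 0x4E 0x9C 0x3F 0x7E 0xFC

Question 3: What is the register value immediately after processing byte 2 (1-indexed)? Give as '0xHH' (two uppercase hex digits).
Answer: 0x01

Derivation:
After byte 1 (0x71): reg=0xFC
After byte 2 (0x25): reg=0x01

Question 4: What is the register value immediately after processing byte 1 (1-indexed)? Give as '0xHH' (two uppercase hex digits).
Answer: 0xFC

Derivation:
After byte 1 (0x71): reg=0xFC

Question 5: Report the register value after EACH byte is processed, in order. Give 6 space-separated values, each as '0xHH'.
0xFC 0x01 0xA1 0x1B 0x99 0xEF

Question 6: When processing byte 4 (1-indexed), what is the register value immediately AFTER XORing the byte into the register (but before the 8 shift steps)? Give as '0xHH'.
Register before byte 4: 0xA1
Byte 4: 0xA4
0xA1 XOR 0xA4 = 0x05

Answer: 0x05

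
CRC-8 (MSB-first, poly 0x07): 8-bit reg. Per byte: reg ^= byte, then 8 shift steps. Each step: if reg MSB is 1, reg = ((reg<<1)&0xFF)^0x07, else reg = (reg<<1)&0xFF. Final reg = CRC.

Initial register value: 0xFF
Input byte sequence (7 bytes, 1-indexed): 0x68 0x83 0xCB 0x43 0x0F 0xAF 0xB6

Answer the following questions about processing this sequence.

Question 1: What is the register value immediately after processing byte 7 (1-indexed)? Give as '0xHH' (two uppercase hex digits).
Answer: 0x0B

Derivation:
After byte 1 (0x68): reg=0xEC
After byte 2 (0x83): reg=0x0A
After byte 3 (0xCB): reg=0x49
After byte 4 (0x43): reg=0x36
After byte 5 (0x0F): reg=0xAF
After byte 6 (0xAF): reg=0x00
After byte 7 (0xB6): reg=0x0B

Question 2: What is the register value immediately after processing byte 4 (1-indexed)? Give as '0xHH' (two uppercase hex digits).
After byte 1 (0x68): reg=0xEC
After byte 2 (0x83): reg=0x0A
After byte 3 (0xCB): reg=0x49
After byte 4 (0x43): reg=0x36

Answer: 0x36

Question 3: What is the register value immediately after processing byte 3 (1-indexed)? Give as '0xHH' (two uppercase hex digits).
Answer: 0x49

Derivation:
After byte 1 (0x68): reg=0xEC
After byte 2 (0x83): reg=0x0A
After byte 3 (0xCB): reg=0x49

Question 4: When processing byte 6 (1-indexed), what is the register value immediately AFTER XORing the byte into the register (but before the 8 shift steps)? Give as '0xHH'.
Register before byte 6: 0xAF
Byte 6: 0xAF
0xAF XOR 0xAF = 0x00

Answer: 0x00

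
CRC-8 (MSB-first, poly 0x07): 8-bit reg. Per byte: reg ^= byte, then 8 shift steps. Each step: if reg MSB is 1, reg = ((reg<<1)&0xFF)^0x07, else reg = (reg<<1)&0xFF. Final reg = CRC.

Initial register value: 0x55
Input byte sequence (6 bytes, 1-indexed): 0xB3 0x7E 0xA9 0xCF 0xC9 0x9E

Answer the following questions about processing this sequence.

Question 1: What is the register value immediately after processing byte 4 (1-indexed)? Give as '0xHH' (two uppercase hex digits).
After byte 1 (0xB3): reg=0xBC
After byte 2 (0x7E): reg=0x40
After byte 3 (0xA9): reg=0x91
After byte 4 (0xCF): reg=0x9D

Answer: 0x9D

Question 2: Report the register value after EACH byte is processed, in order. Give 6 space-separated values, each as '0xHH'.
0xBC 0x40 0x91 0x9D 0xAB 0x8B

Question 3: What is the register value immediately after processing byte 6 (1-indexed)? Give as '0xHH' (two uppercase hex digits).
After byte 1 (0xB3): reg=0xBC
After byte 2 (0x7E): reg=0x40
After byte 3 (0xA9): reg=0x91
After byte 4 (0xCF): reg=0x9D
After byte 5 (0xC9): reg=0xAB
After byte 6 (0x9E): reg=0x8B

Answer: 0x8B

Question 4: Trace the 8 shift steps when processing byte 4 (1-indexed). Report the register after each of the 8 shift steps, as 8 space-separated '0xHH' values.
Answer: 0xBC 0x7F 0xFE 0xFB 0xF1 0xE5 0xCD 0x9D

Derivation:
After byte 1 (0xB3): reg=0xBC
After byte 2 (0x7E): reg=0x40
After byte 3 (0xA9): reg=0x91
Register before byte 4: 0x91
After XOR with byte 0xCF: 0x5E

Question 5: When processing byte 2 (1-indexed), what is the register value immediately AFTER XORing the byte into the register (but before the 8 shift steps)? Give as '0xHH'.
Answer: 0xC2

Derivation:
Register before byte 2: 0xBC
Byte 2: 0x7E
0xBC XOR 0x7E = 0xC2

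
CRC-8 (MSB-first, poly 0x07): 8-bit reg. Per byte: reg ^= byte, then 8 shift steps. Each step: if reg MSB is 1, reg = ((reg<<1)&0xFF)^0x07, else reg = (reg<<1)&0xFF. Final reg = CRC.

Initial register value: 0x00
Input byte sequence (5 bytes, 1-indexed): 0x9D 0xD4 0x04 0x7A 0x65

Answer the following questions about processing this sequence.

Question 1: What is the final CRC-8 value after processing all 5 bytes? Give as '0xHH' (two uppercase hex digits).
After byte 1 (0x9D): reg=0xDA
After byte 2 (0xD4): reg=0x2A
After byte 3 (0x04): reg=0xCA
After byte 4 (0x7A): reg=0x19
After byte 5 (0x65): reg=0x73

Answer: 0x73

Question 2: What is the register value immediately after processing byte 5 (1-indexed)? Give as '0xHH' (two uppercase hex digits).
After byte 1 (0x9D): reg=0xDA
After byte 2 (0xD4): reg=0x2A
After byte 3 (0x04): reg=0xCA
After byte 4 (0x7A): reg=0x19
After byte 5 (0x65): reg=0x73

Answer: 0x73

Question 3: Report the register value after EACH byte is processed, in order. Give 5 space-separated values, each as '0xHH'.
0xDA 0x2A 0xCA 0x19 0x73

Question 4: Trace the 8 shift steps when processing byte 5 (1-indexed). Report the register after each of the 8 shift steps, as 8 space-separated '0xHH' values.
After byte 1 (0x9D): reg=0xDA
After byte 2 (0xD4): reg=0x2A
After byte 3 (0x04): reg=0xCA
After byte 4 (0x7A): reg=0x19
Register before byte 5: 0x19
After XOR with byte 0x65: 0x7C

Answer: 0xF8 0xF7 0xE9 0xD5 0xAD 0x5D 0xBA 0x73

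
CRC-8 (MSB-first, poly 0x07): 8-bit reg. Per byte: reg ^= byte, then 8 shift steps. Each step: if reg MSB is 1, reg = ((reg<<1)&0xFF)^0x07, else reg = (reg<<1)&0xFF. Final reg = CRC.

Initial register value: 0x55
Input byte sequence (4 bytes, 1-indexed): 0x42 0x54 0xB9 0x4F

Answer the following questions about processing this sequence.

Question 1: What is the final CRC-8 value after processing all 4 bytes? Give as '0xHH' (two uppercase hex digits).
After byte 1 (0x42): reg=0x65
After byte 2 (0x54): reg=0x97
After byte 3 (0xB9): reg=0xCA
After byte 4 (0x4F): reg=0x92

Answer: 0x92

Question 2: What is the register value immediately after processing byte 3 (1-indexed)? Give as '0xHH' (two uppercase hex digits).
After byte 1 (0x42): reg=0x65
After byte 2 (0x54): reg=0x97
After byte 3 (0xB9): reg=0xCA

Answer: 0xCA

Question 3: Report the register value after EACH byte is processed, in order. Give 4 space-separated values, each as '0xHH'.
0x65 0x97 0xCA 0x92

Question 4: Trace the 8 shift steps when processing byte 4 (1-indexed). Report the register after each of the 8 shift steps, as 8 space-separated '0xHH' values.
After byte 1 (0x42): reg=0x65
After byte 2 (0x54): reg=0x97
After byte 3 (0xB9): reg=0xCA
Register before byte 4: 0xCA
After XOR with byte 0x4F: 0x85

Answer: 0x0D 0x1A 0x34 0x68 0xD0 0xA7 0x49 0x92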